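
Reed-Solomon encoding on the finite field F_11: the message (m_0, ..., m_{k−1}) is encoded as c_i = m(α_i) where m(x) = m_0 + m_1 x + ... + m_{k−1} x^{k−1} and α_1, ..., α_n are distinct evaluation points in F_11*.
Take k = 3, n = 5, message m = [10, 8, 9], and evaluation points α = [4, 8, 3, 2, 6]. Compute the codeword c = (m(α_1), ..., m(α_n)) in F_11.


c = [10, 1, 5, 7, 8]

Message polynomial: m(x) = 10 + 8·x + 9·x^2 (mod 11).
For each evaluation point α_i, compute m(α_i) mod 11:
  α_1 = 4: Horner steps 9 → 0 → 10, so m(4) = 10.
  α_2 = 8: Horner steps 9 → 3 → 1, so m(8) = 1.
  α_3 = 3: Horner steps 9 → 2 → 5, so m(3) = 5.
  α_4 = 2: Horner steps 9 → 4 → 7, so m(2) = 7.
  α_5 = 6: Horner steps 9 → 7 → 8, so m(6) = 8.
Codeword c = [10, 1, 5, 7, 8] ∈ F_11^5.


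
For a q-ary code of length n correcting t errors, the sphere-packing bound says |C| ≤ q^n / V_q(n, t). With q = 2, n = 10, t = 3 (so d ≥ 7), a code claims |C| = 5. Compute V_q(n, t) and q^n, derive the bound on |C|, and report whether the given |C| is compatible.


V_q(n, t) = 176, q^n = 1024, Hamming bound = 5, |C| = 5 ≤ bound (satisfied).

Step 1: Compute V_q(n, t) = Σ_{j=0}^3 C(n, j) (q−1)^j.
  j = 0: C(10,0)·(1)^0 = 1·1 = 1.
  j = 1: C(10,1)·(1)^1 = 10·1 = 10.
  j = 2: C(10,2)·(1)^2 = 45·1 = 45.
  j = 3: C(10,3)·(1)^3 = 120·1 = 120.
  V_q(n, t) = 1 + 10 + 45 + 120 = 176.
Step 2: q^n = 2^10 = 1024.
Step 3: Hamming bound ⌊q^n / V_q(n,t)⌋ = ⌊1024/176⌋ = 5.
Step 4: Compare |C| = 5 to 5: satisfied.
The claimed |C| lies at the Hamming bound (tight).


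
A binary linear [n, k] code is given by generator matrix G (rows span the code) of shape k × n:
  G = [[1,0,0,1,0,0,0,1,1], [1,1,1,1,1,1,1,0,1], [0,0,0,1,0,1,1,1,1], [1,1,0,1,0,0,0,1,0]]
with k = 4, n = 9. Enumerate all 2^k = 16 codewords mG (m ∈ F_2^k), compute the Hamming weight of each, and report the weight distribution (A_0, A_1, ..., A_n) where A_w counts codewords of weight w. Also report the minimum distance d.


Weight distribution: A_0 = 1, A_2 = 1, A_3 = 2, A_4 = 2, A_5 = 6, A_6 = 3, A_8 = 1. Minimum distance d = 2.

Enumerate all 2^4 = 16 messages m ∈ F_2^4.
For each, compute codeword c = mG in F_2^9, then tally its weight.
  m = 0000 → c = 000000000, weight = 0.
  m = 1000 → c = 100100011, weight = 4.
  m = 0100 → c = 111111101, weight = 8.
  m = 1100 → c = 011011110, weight = 6.
  m = 0010 → c = 000101111, weight = 5.
  m = 1010 → c = 100001100, weight = 3.
  m = 0110 → c = 111010010, weight = 5.
  m = 1110 → c = 011110001, weight = 5.
  m = 0001 → c = 110100010, weight = 4.
  m = 1001 → c = 010000001, weight = 2.
  m = 0101 → c = 001011111, weight = 6.
  m = 1101 → c = 101111100, weight = 6.
  m = 0011 → c = 110001101, weight = 5.
  m = 1011 → c = 010101110, weight = 5.
  m = 0111 → c = 001110000, weight = 3.
  m = 1111 → c = 101010011, weight = 5.
Tally weights:
  weight 0: 1 codewords.
  weight 2: 1 codewords.
  weight 3: 2 codewords.
  weight 4: 2 codewords.
  weight 5: 6 codewords.
  weight 6: 3 codewords.
  weight 8: 1 codewords.
Minimum distance d = smallest w > 0 with A_w > 0 = 2.
Sanity: Σ A_w = 16 = 2^4 = 16 ✓.


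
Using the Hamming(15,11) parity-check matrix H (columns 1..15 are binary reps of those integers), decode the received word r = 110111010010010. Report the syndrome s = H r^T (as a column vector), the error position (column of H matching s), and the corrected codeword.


s = (1, 0, 0, 1)^T, error position = 9, corrected codeword c = 110111011010010

Compute s = H r^T mod 2 one row at a time:
  s_1 = 1 + 0 + 0 + 1 + 0 + 0 + 1 + 0 = 3 ≡ 1 (mod 2).
  s_2 = 1 + 1 + 1 + 0 + 0 + 0 + 1 + 0 = 4 ≡ 0 (mod 2).
  s_3 = 1 + 0 + 1 + 0 + 0 + 1 + 1 + 0 = 4 ≡ 0 (mod 2).
  s_4 = 1 + 0 + 1 + 0 + 0 + 1 + 0 + 0 = 3 ≡ 1 (mod 2).
s = (1, 0, 0, 1)^T — this equals column 9 of H (binary 1001), so error is at position 9.
Correct: flip bit 9 of r = 110111010010010 to get c = 110111011010010.


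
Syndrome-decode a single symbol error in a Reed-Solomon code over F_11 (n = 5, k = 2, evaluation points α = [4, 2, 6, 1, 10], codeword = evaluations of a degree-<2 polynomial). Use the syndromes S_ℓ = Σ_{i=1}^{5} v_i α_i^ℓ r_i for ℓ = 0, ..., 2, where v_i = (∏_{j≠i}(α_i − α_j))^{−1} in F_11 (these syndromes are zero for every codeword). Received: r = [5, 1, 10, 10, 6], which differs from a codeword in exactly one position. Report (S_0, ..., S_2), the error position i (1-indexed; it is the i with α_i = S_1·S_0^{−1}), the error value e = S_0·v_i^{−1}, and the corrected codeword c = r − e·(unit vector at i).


S = (9, 10, 5), error at position 3, error magnitude e = 1, c = [5, 1, 9, 10, 6].

Step 1: column multipliers v_i = (∏_{j≠i}(α_i − α_j))^{−1} mod 11.
  i = 1 (α = 4): (4−2)(4−6)(4−1)(4−10) = 2·(−2)·3·(−6) = 72 ≡ 6, so v_1 = 6^{−1} = 2 (mod 11).
  i = 2 (α = 2): (2−4)(2−6)(2−1)(2−10) = (−2)·(−4)·1·(−8) = −64 ≡ 2, so v_2 = 2^{−1} = 6 (mod 11).
  i = 3 (α = 6): (6−4)(6−2)(6−1)(6−10) = 2·4·5·(−4) = −160 ≡ 5, so v_3 = 5^{−1} = 9 (mod 11).
  i = 4 (α = 1): (1−4)(1−2)(1−6)(1−10) = (−3)·(−1)·(−5)·(−9) = 135 ≡ 3, so v_4 = 3^{−1} = 4 (mod 11).
  i = 5 (α = 10): (10−4)(10−2)(10−6)(10−1) = 6·8·4·9 = 1728 ≡ 1, so v_5 = 1^{−1} = 1 (mod 11).
  v = [2, 6, 9, 4, 1].
Step 2: syndromes of r = [5, 1, 10, 10, 6] (all sums mod 11).
  S_0 = Σ v_i r_i = 2·5 + 6·1 + 9·10 + 4·10 + 1·6 = 152 ≡ 9.
  S_1 = Σ v_i α_i r_i = 2·4·5 + 6·2·1 + 9·6·10 + 4·1·10 + 1·10·6 = 692 ≡ 10.
  α_i^2 mod 11 = [5, 4, 3, 1, 1].
  S_2 = Σ v_i α_i^2 r_i = 2·5·5 + 6·4·1 + 9·3·10 + 4·1·10 + 1·1·6 = 390 ≡ 5.
  S = (9, 10, 5) ≠ 0, so r is not a codeword (an error is present).
Step 3: locate the error. For a single error e at position i, S_ℓ = v_i·e·α_i^ℓ, so α_err = S_1/S_0.
  S_0^{−1} = 9^{−1} = 5 (mod 11), so α_err = 10·5 = 50 ≡ 6 = α_3. Error position i = 3.
  Consistency check: S_2/S_1 = 5·10 = 50 ≡ 6 = α_err ✓ (single-error assumption holds).
Step 4: error magnitude e = S_0/v_3 = S_0·∏_{j≠3}(α_3 − α_j) = 9·5 = 45 ≡ 1 (mod 11).
Step 5: correct position 3: c_3 = r_3 − e = 10 − 1 ≡ 9 (mod 11). Hence c = [5, 1, 9, 10, 6].
  Check: interpolating c through the α_i gives m(x) = 8 + 2·x (degree < 2) with m(α_i) = c_i for every i, so c is indeed a codeword.


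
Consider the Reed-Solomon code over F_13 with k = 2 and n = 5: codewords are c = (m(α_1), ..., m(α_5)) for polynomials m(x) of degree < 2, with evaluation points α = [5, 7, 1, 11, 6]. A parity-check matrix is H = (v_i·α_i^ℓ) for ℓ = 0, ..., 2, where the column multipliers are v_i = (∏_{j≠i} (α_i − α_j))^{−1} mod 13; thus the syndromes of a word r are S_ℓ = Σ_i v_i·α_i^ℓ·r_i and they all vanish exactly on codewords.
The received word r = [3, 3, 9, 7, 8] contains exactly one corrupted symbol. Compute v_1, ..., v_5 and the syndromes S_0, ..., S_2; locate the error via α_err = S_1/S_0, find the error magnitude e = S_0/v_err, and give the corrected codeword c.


S = (4, 2, 1), error at position 2, error magnitude e = 3, c = [3, 0, 9, 7, 8].

Step 1: column multipliers v_i = (∏_{j≠i}(α_i − α_j))^{−1} mod 13.
  i = 1 (α = 5): (5−7)(5−1)(5−11)(5−6) = (−2)·4·(−6)·(−1) = −48 ≡ 4, so v_1 = 4^{−1} = 10 (mod 13).
  i = 2 (α = 7): (7−5)(7−1)(7−11)(7−6) = 2·6·(−4)·1 = −48 ≡ 4, so v_2 = 4^{−1} = 10 (mod 13).
  i = 3 (α = 1): (1−5)(1−7)(1−11)(1−6) = (−4)·(−6)·(−10)·(−5) = 1200 ≡ 4, so v_3 = 4^{−1} = 10 (mod 13).
  i = 4 (α = 11): (11−5)(11−7)(11−1)(11−6) = 6·4·10·5 = 1200 ≡ 4, so v_4 = 4^{−1} = 10 (mod 13).
  i = 5 (α = 6): (6−5)(6−7)(6−1)(6−11) = 1·(−1)·5·(−5) = 25 ≡ 12, so v_5 = 12^{−1} = 12 (mod 13).
  v = [10, 10, 10, 10, 12].
Step 2: syndromes of r = [3, 3, 9, 7, 8] (all sums mod 13).
  S_0 = Σ v_i r_i = 10·3 + 10·3 + 10·9 + 10·7 + 12·8 = 316 ≡ 4.
  S_1 = Σ v_i α_i r_i = 10·5·3 + 10·7·3 + 10·1·9 + 10·11·7 + 12·6·8 = 1796 ≡ 2.
  α_i^2 mod 13 = [12, 10, 1, 4, 10].
  S_2 = Σ v_i α_i^2 r_i = 10·12·3 + 10·10·3 + 10·1·9 + 10·4·7 + 12·10·8 = 1990 ≡ 1.
  S = (4, 2, 1) ≠ 0, so r is not a codeword (an error is present).
Step 3: locate the error. For a single error e at position i, S_ℓ = v_i·e·α_i^ℓ, so α_err = S_1/S_0.
  S_0^{−1} = 4^{−1} = 10 (mod 13), so α_err = 2·10 = 20 ≡ 7 = α_2. Error position i = 2.
  Consistency check: S_2/S_1 = 1·7 = 7 ≡ 7 = α_err ✓ (single-error assumption holds).
Step 4: error magnitude e = S_0/v_2 = S_0·∏_{j≠2}(α_2 − α_j) = 4·4 = 16 ≡ 3 (mod 13).
Step 5: correct position 2: c_2 = r_2 − e = 3 − 3 ≡ 0 (mod 13). Hence c = [3, 0, 9, 7, 8].
  Check: interpolating c through the α_i gives m(x) = 4 + 5·x (degree < 2) with m(α_i) = c_i for every i, so c is indeed a codeword.


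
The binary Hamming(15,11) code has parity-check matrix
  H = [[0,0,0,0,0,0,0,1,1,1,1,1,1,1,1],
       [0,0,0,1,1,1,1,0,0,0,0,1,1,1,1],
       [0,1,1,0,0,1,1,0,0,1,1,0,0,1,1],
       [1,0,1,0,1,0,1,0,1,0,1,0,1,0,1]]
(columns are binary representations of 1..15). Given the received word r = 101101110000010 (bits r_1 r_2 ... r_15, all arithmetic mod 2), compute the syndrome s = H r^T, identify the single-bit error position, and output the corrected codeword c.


s = (0, 0, 0, 1)^T, error position = 1, corrected codeword c = 001101110000010

Compute s = H r^T mod 2 one row at a time:
  s_1 = 1 + 0 + 0 + 0 + 0 + 0 + 1 + 0 = 2 ≡ 0 (mod 2).
  s_2 = 1 + 0 + 1 + 1 + 0 + 0 + 1 + 0 = 4 ≡ 0 (mod 2).
  s_3 = 0 + 1 + 1 + 1 + 0 + 0 + 1 + 0 = 4 ≡ 0 (mod 2).
  s_4 = 1 + 1 + 0 + 1 + 0 + 0 + 0 + 0 = 3 ≡ 1 (mod 2).
s = (0, 0, 0, 1)^T — this equals column 1 of H (binary 0001), so error is at position 1.
Correct: flip bit 1 of r = 101101110000010 to get c = 001101110000010.


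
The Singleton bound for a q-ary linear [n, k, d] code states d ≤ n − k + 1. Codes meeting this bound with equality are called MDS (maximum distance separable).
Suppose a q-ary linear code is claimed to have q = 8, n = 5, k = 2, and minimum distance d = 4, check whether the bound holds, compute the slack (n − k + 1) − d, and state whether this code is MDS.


Singleton RHS = n − k + 1 = 4, slack = 0, bound satisfied, MDS.

Singleton bound: d ≤ n − k + 1.
Here n = 5, k = 2, so n − k + 1 = 4.
Given d = 4, check d ≤ 4: YES.
Slack = (n − k + 1) − d = 0.
The code is MDS (slack = 0).
Description: the claimed parameters are [5, 2, 4]_8; such a code would be MDS (meets Singleton bound).


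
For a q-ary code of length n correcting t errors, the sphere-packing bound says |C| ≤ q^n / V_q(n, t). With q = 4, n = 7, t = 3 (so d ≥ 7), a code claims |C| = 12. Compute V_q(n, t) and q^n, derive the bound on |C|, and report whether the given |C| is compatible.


V_q(n, t) = 1156, q^n = 16384, Hamming bound = 14, |C| = 12 ≤ bound (satisfied).

Step 1: Compute V_q(n, t) = Σ_{j=0}^3 C(n, j) (q−1)^j.
  j = 0: C(7,0)·(3)^0 = 1·1 = 1.
  j = 1: C(7,1)·(3)^1 = 7·3 = 21.
  j = 2: C(7,2)·(3)^2 = 21·9 = 189.
  j = 3: C(7,3)·(3)^3 = 35·27 = 945.
  V_q(n, t) = 1 + 21 + 189 + 945 = 1156.
Step 2: q^n = 4^7 = 16384.
Step 3: Hamming bound ⌊q^n / V_q(n,t)⌋ = ⌊16384/1156⌋ = 14.
Step 4: Compare |C| = 12 to 14: satisfied.
The claimed |C| lies below the Hamming bound.


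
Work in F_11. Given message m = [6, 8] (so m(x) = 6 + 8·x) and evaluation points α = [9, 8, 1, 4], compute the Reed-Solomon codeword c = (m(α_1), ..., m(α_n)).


c = [1, 4, 3, 5]

Message polynomial: m(x) = 6 + 8·x (mod 11).
For each evaluation point α_i, compute m(α_i) mod 11:
  α_1 = 9: Horner steps 8 → 1, so m(9) = 1.
  α_2 = 8: Horner steps 8 → 4, so m(8) = 4.
  α_3 = 1: Horner steps 8 → 3, so m(1) = 3.
  α_4 = 4: Horner steps 8 → 5, so m(4) = 5.
Codeword c = [1, 4, 3, 5] ∈ F_11^4.


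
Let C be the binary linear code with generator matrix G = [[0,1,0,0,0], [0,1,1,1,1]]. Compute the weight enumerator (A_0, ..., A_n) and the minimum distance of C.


Weight distribution: A_0 = 1, A_1 = 1, A_3 = 1, A_4 = 1. Minimum distance d = 1.

Enumerate all 2^2 = 4 messages m ∈ F_2^2.
For each, compute codeword c = mG in F_2^5, then tally its weight.
  m = 00 → c = 00000, weight = 0.
  m = 10 → c = 01000, weight = 1.
  m = 01 → c = 01111, weight = 4.
  m = 11 → c = 00111, weight = 3.
Tally weights:
  weight 0: 1 codewords.
  weight 1: 1 codewords.
  weight 3: 1 codewords.
  weight 4: 1 codewords.
Minimum distance d = smallest w > 0 with A_w > 0 = 1.
Sanity: Σ A_w = 4 = 2^2 = 4 ✓.


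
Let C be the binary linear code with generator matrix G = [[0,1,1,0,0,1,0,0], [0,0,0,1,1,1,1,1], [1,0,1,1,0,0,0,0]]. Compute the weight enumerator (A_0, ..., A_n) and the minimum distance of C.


Weight distribution: A_0 = 1, A_3 = 2, A_4 = 1, A_5 = 2, A_6 = 2. Minimum distance d = 3.

Enumerate all 2^3 = 8 messages m ∈ F_2^3.
For each, compute codeword c = mG in F_2^8, then tally its weight.
  m = 000 → c = 00000000, weight = 0.
  m = 100 → c = 01100100, weight = 3.
  m = 010 → c = 00011111, weight = 5.
  m = 110 → c = 01111011, weight = 6.
  m = 001 → c = 10110000, weight = 3.
  m = 101 → c = 11010100, weight = 4.
  m = 011 → c = 10101111, weight = 6.
  m = 111 → c = 11001011, weight = 5.
Tally weights:
  weight 0: 1 codewords.
  weight 3: 2 codewords.
  weight 4: 1 codewords.
  weight 5: 2 codewords.
  weight 6: 2 codewords.
Minimum distance d = smallest w > 0 with A_w > 0 = 3.
Sanity: Σ A_w = 8 = 2^3 = 8 ✓.


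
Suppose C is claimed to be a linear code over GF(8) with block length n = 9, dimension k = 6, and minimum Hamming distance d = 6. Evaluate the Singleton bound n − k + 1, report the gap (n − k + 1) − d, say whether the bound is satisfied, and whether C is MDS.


Singleton RHS = n − k + 1 = 4, slack = -2, bound violated (no such code; not MDS).

Singleton bound: d ≤ n − k + 1.
Here n = 9, k = 6, so n − k + 1 = 4.
Given d = 6, check d ≤ 4: NO.
Slack = (n − k + 1) − d = -2.
The slack is negative: d = 6 exceeds n − k + 1 = 4 by 2, so the Singleton bound is violated and no linear [9, 6, 6]_8 code can exist. In particular it is not MDS (MDS requires d = n − k + 1 exactly).
Description: the claimed parameters are [9, 6, 6]_8; such a code would be impossible (violates the Singleton bound).


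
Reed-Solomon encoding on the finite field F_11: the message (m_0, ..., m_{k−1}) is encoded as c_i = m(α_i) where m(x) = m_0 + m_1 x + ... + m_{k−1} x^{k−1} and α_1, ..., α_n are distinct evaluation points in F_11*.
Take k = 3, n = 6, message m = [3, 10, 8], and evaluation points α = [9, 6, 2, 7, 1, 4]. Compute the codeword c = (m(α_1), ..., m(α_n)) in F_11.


c = [4, 10, 0, 3, 10, 6]

Message polynomial: m(x) = 3 + 10·x + 8·x^2 (mod 11).
For each evaluation point α_i, compute m(α_i) mod 11:
  α_1 = 9: Horner steps 8 → 5 → 4, so m(9) = 4.
  α_2 = 6: Horner steps 8 → 3 → 10, so m(6) = 10.
  α_3 = 2: Horner steps 8 → 4 → 0, so m(2) = 0.
  α_4 = 7: Horner steps 8 → 0 → 3, so m(7) = 3.
  α_5 = 1: Horner steps 8 → 7 → 10, so m(1) = 10.
  α_6 = 4: Horner steps 8 → 9 → 6, so m(4) = 6.
Codeword c = [4, 10, 0, 3, 10, 6] ∈ F_11^6.


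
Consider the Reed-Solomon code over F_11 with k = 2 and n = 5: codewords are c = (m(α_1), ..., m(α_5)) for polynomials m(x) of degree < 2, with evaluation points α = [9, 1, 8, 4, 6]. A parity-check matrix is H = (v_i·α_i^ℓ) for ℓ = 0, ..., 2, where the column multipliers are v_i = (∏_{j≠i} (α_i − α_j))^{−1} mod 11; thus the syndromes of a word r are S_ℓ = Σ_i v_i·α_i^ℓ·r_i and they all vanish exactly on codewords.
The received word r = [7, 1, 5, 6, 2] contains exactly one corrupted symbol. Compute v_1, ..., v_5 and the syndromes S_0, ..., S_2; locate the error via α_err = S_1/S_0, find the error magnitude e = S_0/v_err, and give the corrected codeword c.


S = (4, 10, 3), error at position 3, error magnitude e = 7, c = [7, 1, 9, 6, 2].

Step 1: column multipliers v_i = (∏_{j≠i}(α_i − α_j))^{−1} mod 11.
  i = 1 (α = 9): (9−1)(9−8)(9−4)(9−6) = 8·1·5·3 = 120 ≡ 10, so v_1 = 10^{−1} = 10 (mod 11).
  i = 2 (α = 1): (1−9)(1−8)(1−4)(1−6) = (−8)·(−7)·(−3)·(−5) = 840 ≡ 4, so v_2 = 4^{−1} = 3 (mod 11).
  i = 3 (α = 8): (8−9)(8−1)(8−4)(8−6) = (−1)·7·4·2 = −56 ≡ 10, so v_3 = 10^{−1} = 10 (mod 11).
  i = 4 (α = 4): (4−9)(4−1)(4−8)(4−6) = (−5)·3·(−4)·(−2) = −120 ≡ 1, so v_4 = 1^{−1} = 1 (mod 11).
  i = 5 (α = 6): (6−9)(6−1)(6−8)(6−4) = (−3)·5·(−2)·2 = 60 ≡ 5, so v_5 = 5^{−1} = 9 (mod 11).
  v = [10, 3, 10, 1, 9].
Step 2: syndromes of r = [7, 1, 5, 6, 2] (all sums mod 11).
  S_0 = Σ v_i r_i = 10·7 + 3·1 + 10·5 + 1·6 + 9·2 = 147 ≡ 4.
  S_1 = Σ v_i α_i r_i = 10·9·7 + 3·1·1 + 10·8·5 + 1·4·6 + 9·6·2 = 1165 ≡ 10.
  α_i^2 mod 11 = [4, 1, 9, 5, 3].
  S_2 = Σ v_i α_i^2 r_i = 10·4·7 + 3·1·1 + 10·9·5 + 1·5·6 + 9·3·2 = 817 ≡ 3.
  S = (4, 10, 3) ≠ 0, so r is not a codeword (an error is present).
Step 3: locate the error. For a single error e at position i, S_ℓ = v_i·e·α_i^ℓ, so α_err = S_1/S_0.
  S_0^{−1} = 4^{−1} = 3 (mod 11), so α_err = 10·3 = 30 ≡ 8 = α_3. Error position i = 3.
  Consistency check: S_2/S_1 = 3·10 = 30 ≡ 8 = α_err ✓ (single-error assumption holds).
Step 4: error magnitude e = S_0/v_3 = S_0·∏_{j≠3}(α_3 − α_j) = 4·10 = 40 ≡ 7 (mod 11).
Step 5: correct position 3: c_3 = r_3 − e = 5 − 7 ≡ 9 (mod 11). Hence c = [7, 1, 9, 6, 2].
  Check: interpolating c through the α_i gives m(x) = 3 + 9·x (degree < 2) with m(α_i) = c_i for every i, so c is indeed a codeword.


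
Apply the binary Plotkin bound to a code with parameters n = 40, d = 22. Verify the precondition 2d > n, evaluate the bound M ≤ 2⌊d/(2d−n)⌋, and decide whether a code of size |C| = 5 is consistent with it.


Plotkin bound M ≤ 10; given |C| = 5 ≤ bound (satisfied).

Check applicability: 2d = 44, n = 40.
2d − n = 4 > 0, so Plotkin applies.
Compute d/(2d−n) = 22/4 ≈ 5.5000.
⌊d/(2d−n)⌋ = 5.
Plotkin bound: M ≤ 2·5 = 10.
Given |C| = 5, check: satisfied.
This |C| is below the Plotkin bound.


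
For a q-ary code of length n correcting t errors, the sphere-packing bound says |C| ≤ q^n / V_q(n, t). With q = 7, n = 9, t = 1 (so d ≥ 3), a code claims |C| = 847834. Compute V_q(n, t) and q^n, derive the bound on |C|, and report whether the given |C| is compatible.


V_q(n, t) = 55, q^n = 40353607, Hamming bound = 733701, |C| = 847834 > bound (violated).

Step 1: Compute V_q(n, t) = Σ_{j=0}^1 C(n, j) (q−1)^j.
  j = 0: C(9,0)·(6)^0 = 1·1 = 1.
  j = 1: C(9,1)·(6)^1 = 9·6 = 54.
  V_q(n, t) = 1 + 54 = 55.
Step 2: q^n = 7^9 = 40353607.
Step 3: Hamming bound ⌊q^n / V_q(n,t)⌋ = ⌊40353607/55⌋ = 733701.
Step 4: Compare |C| = 847834 to 733701: violated.
The claimed |C| lies above the Hamming bound, so no 7-ary code of length 9 with d ≥ 3 can have 847834 codewords.


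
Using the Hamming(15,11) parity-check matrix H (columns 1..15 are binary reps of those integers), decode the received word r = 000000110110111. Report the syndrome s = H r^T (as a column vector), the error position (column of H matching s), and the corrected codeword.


s = (0, 0, 1, 0)^T, error position = 2, corrected codeword c = 010000110110111

Compute s = H r^T mod 2 one row at a time:
  s_1 = 1 + 0 + 1 + 1 + 0 + 1 + 1 + 1 = 6 ≡ 0 (mod 2).
  s_2 = 0 + 0 + 0 + 1 + 0 + 1 + 1 + 1 = 4 ≡ 0 (mod 2).
  s_3 = 0 + 0 + 0 + 1 + 1 + 1 + 1 + 1 = 5 ≡ 1 (mod 2).
  s_4 = 0 + 0 + 0 + 1 + 0 + 1 + 1 + 1 = 4 ≡ 0 (mod 2).
s = (0, 0, 1, 0)^T — this equals column 2 of H (binary 0010), so error is at position 2.
Correct: flip bit 2 of r = 000000110110111 to get c = 010000110110111.


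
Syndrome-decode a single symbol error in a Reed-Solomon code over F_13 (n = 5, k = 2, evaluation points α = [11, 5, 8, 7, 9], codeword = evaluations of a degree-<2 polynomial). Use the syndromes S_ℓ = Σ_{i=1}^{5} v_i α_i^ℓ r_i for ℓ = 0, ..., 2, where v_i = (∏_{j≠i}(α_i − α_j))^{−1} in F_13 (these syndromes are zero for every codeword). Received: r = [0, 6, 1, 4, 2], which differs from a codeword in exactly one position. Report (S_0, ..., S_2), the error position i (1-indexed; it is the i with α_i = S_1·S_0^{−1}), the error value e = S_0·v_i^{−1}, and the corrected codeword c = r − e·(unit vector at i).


S = (7, 4, 6), error at position 3, error magnitude e = 11, c = [0, 6, 3, 4, 2].

Step 1: column multipliers v_i = (∏_{j≠i}(α_i − α_j))^{−1} mod 13.
  i = 1 (α = 11): (11−5)(11−8)(11−7)(11−9) = 6·3·4·2 = 144 ≡ 1, so v_1 = 1^{−1} = 1 (mod 13).
  i = 2 (α = 5): (5−11)(5−8)(5−7)(5−9) = (−6)·(−3)·(−2)·(−4) = 144 ≡ 1, so v_2 = 1^{−1} = 1 (mod 13).
  i = 3 (α = 8): (8−11)(8−5)(8−7)(8−9) = (−3)·3·1·(−1) = 9 ≡ 9, so v_3 = 9^{−1} = 3 (mod 13).
  i = 4 (α = 7): (7−11)(7−5)(7−8)(7−9) = (−4)·2·(−1)·(−2) = −16 ≡ 10, so v_4 = 10^{−1} = 4 (mod 13).
  i = 5 (α = 9): (9−11)(9−5)(9−8)(9−7) = (−2)·4·1·2 = −16 ≡ 10, so v_5 = 10^{−1} = 4 (mod 13).
  v = [1, 1, 3, 4, 4].
Step 2: syndromes of r = [0, 6, 1, 4, 2] (all sums mod 13).
  S_0 = Σ v_i r_i = 1·0 + 1·6 + 3·1 + 4·4 + 4·2 = 33 ≡ 7.
  S_1 = Σ v_i α_i r_i = 1·11·0 + 1·5·6 + 3·8·1 + 4·7·4 + 4·9·2 = 238 ≡ 4.
  α_i^2 mod 13 = [4, 12, 12, 10, 3].
  S_2 = Σ v_i α_i^2 r_i = 1·4·0 + 1·12·6 + 3·12·1 + 4·10·4 + 4·3·2 = 292 ≡ 6.
  S = (7, 4, 6) ≠ 0, so r is not a codeword (an error is present).
Step 3: locate the error. For a single error e at position i, S_ℓ = v_i·e·α_i^ℓ, so α_err = S_1/S_0.
  S_0^{−1} = 7^{−1} = 2 (mod 13), so α_err = 4·2 = 8 ≡ 8 = α_3. Error position i = 3.
  Consistency check: S_2/S_1 = 6·10 = 60 ≡ 8 = α_err ✓ (single-error assumption holds).
Step 4: error magnitude e = S_0/v_3 = S_0·∏_{j≠3}(α_3 − α_j) = 7·9 = 63 ≡ 11 (mod 13).
Step 5: correct position 3: c_3 = r_3 − e = 1 − 11 ≡ 3 (mod 13). Hence c = [0, 6, 3, 4, 2].
  Check: interpolating c through the α_i gives m(x) = 11 + 12·x (degree < 2) with m(α_i) = c_i for every i, so c is indeed a codeword.


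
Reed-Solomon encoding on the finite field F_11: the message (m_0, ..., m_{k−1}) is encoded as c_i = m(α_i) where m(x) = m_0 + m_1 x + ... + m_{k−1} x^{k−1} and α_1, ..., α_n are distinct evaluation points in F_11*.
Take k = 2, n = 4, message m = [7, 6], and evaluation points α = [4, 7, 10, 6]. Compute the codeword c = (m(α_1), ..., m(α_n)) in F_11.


c = [9, 5, 1, 10]

Message polynomial: m(x) = 7 + 6·x (mod 11).
For each evaluation point α_i, compute m(α_i) mod 11:
  α_1 = 4: Horner steps 6 → 9, so m(4) = 9.
  α_2 = 7: Horner steps 6 → 5, so m(7) = 5.
  α_3 = 10: Horner steps 6 → 1, so m(10) = 1.
  α_4 = 6: Horner steps 6 → 10, so m(6) = 10.
Codeword c = [9, 5, 1, 10] ∈ F_11^4.


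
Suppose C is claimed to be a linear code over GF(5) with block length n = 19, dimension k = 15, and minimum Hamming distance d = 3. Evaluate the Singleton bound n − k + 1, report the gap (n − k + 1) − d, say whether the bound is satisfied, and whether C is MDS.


Singleton RHS = n − k + 1 = 5, slack = 2, bound satisfied, not MDS.

Singleton bound: d ≤ n − k + 1.
Here n = 19, k = 15, so n − k + 1 = 5.
Given d = 3, check d ≤ 5: YES.
Slack = (n − k + 1) − d = 2.
The code is NOT MDS (slack = 2 > 0).
Description: the claimed parameters are [19, 15, 3]_5; such a code would be non-MDS.


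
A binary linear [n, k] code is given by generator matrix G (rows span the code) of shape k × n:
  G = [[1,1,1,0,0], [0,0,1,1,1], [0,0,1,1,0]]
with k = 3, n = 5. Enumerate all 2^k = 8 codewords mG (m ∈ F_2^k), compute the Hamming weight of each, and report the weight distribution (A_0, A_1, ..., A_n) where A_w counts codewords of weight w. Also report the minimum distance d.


Weight distribution: A_0 = 1, A_1 = 1, A_2 = 1, A_3 = 3, A_4 = 2. Minimum distance d = 1.

Enumerate all 2^3 = 8 messages m ∈ F_2^3.
For each, compute codeword c = mG in F_2^5, then tally its weight.
  m = 000 → c = 00000, weight = 0.
  m = 100 → c = 11100, weight = 3.
  m = 010 → c = 00111, weight = 3.
  m = 110 → c = 11011, weight = 4.
  m = 001 → c = 00110, weight = 2.
  m = 101 → c = 11010, weight = 3.
  m = 011 → c = 00001, weight = 1.
  m = 111 → c = 11101, weight = 4.
Tally weights:
  weight 0: 1 codewords.
  weight 1: 1 codewords.
  weight 2: 1 codewords.
  weight 3: 3 codewords.
  weight 4: 2 codewords.
Minimum distance d = smallest w > 0 with A_w > 0 = 1.
Sanity: Σ A_w = 8 = 2^3 = 8 ✓.


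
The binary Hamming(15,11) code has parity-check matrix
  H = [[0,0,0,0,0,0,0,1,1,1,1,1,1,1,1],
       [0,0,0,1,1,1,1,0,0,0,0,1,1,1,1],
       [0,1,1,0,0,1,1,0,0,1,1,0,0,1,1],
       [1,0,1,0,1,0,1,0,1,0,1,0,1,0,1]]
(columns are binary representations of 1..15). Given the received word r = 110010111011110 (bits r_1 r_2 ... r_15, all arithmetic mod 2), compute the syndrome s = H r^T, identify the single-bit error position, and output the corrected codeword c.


s = (0, 1, 0, 0)^T, error position = 4, corrected codeword c = 110110111011110

Compute s = H r^T mod 2 one row at a time:
  s_1 = 1 + 1 + 0 + 1 + 1 + 1 + 1 + 0 = 6 ≡ 0 (mod 2).
  s_2 = 0 + 1 + 0 + 1 + 1 + 1 + 1 + 0 = 5 ≡ 1 (mod 2).
  s_3 = 1 + 0 + 0 + 1 + 0 + 1 + 1 + 0 = 4 ≡ 0 (mod 2).
  s_4 = 1 + 0 + 1 + 1 + 1 + 1 + 1 + 0 = 6 ≡ 0 (mod 2).
s = (0, 1, 0, 0)^T — this equals column 4 of H (binary 0100), so error is at position 4.
Correct: flip bit 4 of r = 110010111011110 to get c = 110110111011110.


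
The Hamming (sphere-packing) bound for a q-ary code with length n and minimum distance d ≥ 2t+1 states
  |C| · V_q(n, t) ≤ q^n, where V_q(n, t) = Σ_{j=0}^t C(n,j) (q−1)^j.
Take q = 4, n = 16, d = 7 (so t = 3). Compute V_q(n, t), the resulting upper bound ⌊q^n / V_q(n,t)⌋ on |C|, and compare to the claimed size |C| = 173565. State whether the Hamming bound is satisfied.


V_q(n, t) = 16249, q^n = 4294967296, Hamming bound = 264321, |C| = 173565 ≤ bound (satisfied).

Step 1: Compute V_q(n, t) = Σ_{j=0}^3 C(n, j) (q−1)^j.
  j = 0: C(16,0)·(3)^0 = 1·1 = 1.
  j = 1: C(16,1)·(3)^1 = 16·3 = 48.
  j = 2: C(16,2)·(3)^2 = 120·9 = 1080.
  j = 3: C(16,3)·(3)^3 = 560·27 = 15120.
  V_q(n, t) = 1 + 48 + 1080 + 15120 = 16249.
Step 2: q^n = 4^16 = 4294967296.
Step 3: Hamming bound ⌊q^n / V_q(n,t)⌋ = ⌊4294967296/16249⌋ = 264321.
Step 4: Compare |C| = 173565 to 264321: satisfied.
The claimed |C| lies below the Hamming bound.


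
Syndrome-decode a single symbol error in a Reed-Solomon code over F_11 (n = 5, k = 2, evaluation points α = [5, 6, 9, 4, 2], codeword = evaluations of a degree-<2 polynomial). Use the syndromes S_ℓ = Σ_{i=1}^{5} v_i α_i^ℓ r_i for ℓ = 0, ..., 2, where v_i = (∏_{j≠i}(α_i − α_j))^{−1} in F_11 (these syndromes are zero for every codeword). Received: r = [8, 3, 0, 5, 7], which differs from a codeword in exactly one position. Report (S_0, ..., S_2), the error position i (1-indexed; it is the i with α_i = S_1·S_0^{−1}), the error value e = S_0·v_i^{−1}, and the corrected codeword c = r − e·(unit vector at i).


S = (4, 9, 1), error at position 1, error magnitude e = 4, c = [4, 3, 0, 5, 7].

Step 1: column multipliers v_i = (∏_{j≠i}(α_i − α_j))^{−1} mod 11.
  i = 1 (α = 5): (5−6)(5−9)(5−4)(5−2) = (−1)·(−4)·1·3 = 12 ≡ 1, so v_1 = 1^{−1} = 1 (mod 11).
  i = 2 (α = 6): (6−5)(6−9)(6−4)(6−2) = 1·(−3)·2·4 = −24 ≡ 9, so v_2 = 9^{−1} = 5 (mod 11).
  i = 3 (α = 9): (9−5)(9−6)(9−4)(9−2) = 4·3·5·7 = 420 ≡ 2, so v_3 = 2^{−1} = 6 (mod 11).
  i = 4 (α = 4): (4−5)(4−6)(4−9)(4−2) = (−1)·(−2)·(−5)·2 = −20 ≡ 2, so v_4 = 2^{−1} = 6 (mod 11).
  i = 5 (α = 2): (2−5)(2−6)(2−9)(2−4) = (−3)·(−4)·(−7)·(−2) = 168 ≡ 3, so v_5 = 3^{−1} = 4 (mod 11).
  v = [1, 5, 6, 6, 4].
Step 2: syndromes of r = [8, 3, 0, 5, 7] (all sums mod 11).
  S_0 = Σ v_i r_i = 1·8 + 5·3 + 6·0 + 6·5 + 4·7 = 81 ≡ 4.
  S_1 = Σ v_i α_i r_i = 1·5·8 + 5·6·3 + 6·9·0 + 6·4·5 + 4·2·7 = 306 ≡ 9.
  α_i^2 mod 11 = [3, 3, 4, 5, 4].
  S_2 = Σ v_i α_i^2 r_i = 1·3·8 + 5·3·3 + 6·4·0 + 6·5·5 + 4·4·7 = 331 ≡ 1.
  S = (4, 9, 1) ≠ 0, so r is not a codeword (an error is present).
Step 3: locate the error. For a single error e at position i, S_ℓ = v_i·e·α_i^ℓ, so α_err = S_1/S_0.
  S_0^{−1} = 4^{−1} = 3 (mod 11), so α_err = 9·3 = 27 ≡ 5 = α_1. Error position i = 1.
  Consistency check: S_2/S_1 = 1·5 = 5 ≡ 5 = α_err ✓ (single-error assumption holds).
Step 4: error magnitude e = S_0/v_1 = S_0·∏_{j≠1}(α_1 − α_j) = 4·1 = 4 ≡ 4 (mod 11).
Step 5: correct position 1: c_1 = r_1 − e = 8 − 4 ≡ 4 (mod 11). Hence c = [4, 3, 0, 5, 7].
  Check: interpolating c through the α_i gives m(x) = 9 + 10·x (degree < 2) with m(α_i) = c_i for every i, so c is indeed a codeword.


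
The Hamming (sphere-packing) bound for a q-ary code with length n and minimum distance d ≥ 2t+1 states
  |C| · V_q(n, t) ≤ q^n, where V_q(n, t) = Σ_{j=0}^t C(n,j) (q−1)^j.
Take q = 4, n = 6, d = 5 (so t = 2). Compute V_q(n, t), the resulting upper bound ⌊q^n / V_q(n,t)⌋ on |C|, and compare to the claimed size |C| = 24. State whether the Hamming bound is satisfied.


V_q(n, t) = 154, q^n = 4096, Hamming bound = 26, |C| = 24 ≤ bound (satisfied).

Step 1: Compute V_q(n, t) = Σ_{j=0}^2 C(n, j) (q−1)^j.
  j = 0: C(6,0)·(3)^0 = 1·1 = 1.
  j = 1: C(6,1)·(3)^1 = 6·3 = 18.
  j = 2: C(6,2)·(3)^2 = 15·9 = 135.
  V_q(n, t) = 1 + 18 + 135 = 154.
Step 2: q^n = 4^6 = 4096.
Step 3: Hamming bound ⌊q^n / V_q(n,t)⌋ = ⌊4096/154⌋ = 26.
Step 4: Compare |C| = 24 to 26: satisfied.
The claimed |C| lies below the Hamming bound.


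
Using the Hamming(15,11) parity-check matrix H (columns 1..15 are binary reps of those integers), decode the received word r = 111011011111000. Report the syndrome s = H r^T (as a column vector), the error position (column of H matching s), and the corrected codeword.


s = (1, 1, 1, 1)^T, error position = 15, corrected codeword c = 111011011111001

Compute s = H r^T mod 2 one row at a time:
  s_1 = 1 + 1 + 1 + 1 + 1 + 0 + 0 + 0 = 5 ≡ 1 (mod 2).
  s_2 = 0 + 1 + 1 + 0 + 1 + 0 + 0 + 0 = 3 ≡ 1 (mod 2).
  s_3 = 1 + 1 + 1 + 0 + 1 + 1 + 0 + 0 = 5 ≡ 1 (mod 2).
  s_4 = 1 + 1 + 1 + 0 + 1 + 1 + 0 + 0 = 5 ≡ 1 (mod 2).
s = (1, 1, 1, 1)^T — this equals column 15 of H (binary 1111), so error is at position 15.
Correct: flip bit 15 of r = 111011011111000 to get c = 111011011111001.


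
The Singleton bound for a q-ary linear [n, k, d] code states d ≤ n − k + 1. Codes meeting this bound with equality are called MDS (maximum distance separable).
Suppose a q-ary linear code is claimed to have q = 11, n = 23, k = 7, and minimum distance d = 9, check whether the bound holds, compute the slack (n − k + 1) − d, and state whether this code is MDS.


Singleton RHS = n − k + 1 = 17, slack = 8, bound satisfied, not MDS.

Singleton bound: d ≤ n − k + 1.
Here n = 23, k = 7, so n − k + 1 = 17.
Given d = 9, check d ≤ 17: YES.
Slack = (n − k + 1) − d = 8.
The code is NOT MDS (slack = 8 > 0).
Description: the claimed parameters are [23, 7, 9]_11; such a code would be non-MDS.


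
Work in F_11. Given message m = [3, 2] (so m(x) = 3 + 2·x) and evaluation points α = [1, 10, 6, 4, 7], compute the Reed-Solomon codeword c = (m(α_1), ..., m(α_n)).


c = [5, 1, 4, 0, 6]

Message polynomial: m(x) = 3 + 2·x (mod 11).
For each evaluation point α_i, compute m(α_i) mod 11:
  α_1 = 1: Horner steps 2 → 5, so m(1) = 5.
  α_2 = 10: Horner steps 2 → 1, so m(10) = 1.
  α_3 = 6: Horner steps 2 → 4, so m(6) = 4.
  α_4 = 4: Horner steps 2 → 0, so m(4) = 0.
  α_5 = 7: Horner steps 2 → 6, so m(7) = 6.
Codeword c = [5, 1, 4, 0, 6] ∈ F_11^5.


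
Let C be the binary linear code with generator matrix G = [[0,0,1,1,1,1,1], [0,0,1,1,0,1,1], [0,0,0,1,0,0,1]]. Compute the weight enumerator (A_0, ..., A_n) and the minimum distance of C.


Weight distribution: A_0 = 1, A_1 = 1, A_2 = 2, A_3 = 2, A_4 = 1, A_5 = 1. Minimum distance d = 1.

Enumerate all 2^3 = 8 messages m ∈ F_2^3.
For each, compute codeword c = mG in F_2^7, then tally its weight.
  m = 000 → c = 0000000, weight = 0.
  m = 100 → c = 0011111, weight = 5.
  m = 010 → c = 0011011, weight = 4.
  m = 110 → c = 0000100, weight = 1.
  m = 001 → c = 0001001, weight = 2.
  m = 101 → c = 0010110, weight = 3.
  m = 011 → c = 0010010, weight = 2.
  m = 111 → c = 0001101, weight = 3.
Tally weights:
  weight 0: 1 codewords.
  weight 1: 1 codewords.
  weight 2: 2 codewords.
  weight 3: 2 codewords.
  weight 4: 1 codewords.
  weight 5: 1 codewords.
Minimum distance d = smallest w > 0 with A_w > 0 = 1.
Sanity: Σ A_w = 8 = 2^3 = 8 ✓.


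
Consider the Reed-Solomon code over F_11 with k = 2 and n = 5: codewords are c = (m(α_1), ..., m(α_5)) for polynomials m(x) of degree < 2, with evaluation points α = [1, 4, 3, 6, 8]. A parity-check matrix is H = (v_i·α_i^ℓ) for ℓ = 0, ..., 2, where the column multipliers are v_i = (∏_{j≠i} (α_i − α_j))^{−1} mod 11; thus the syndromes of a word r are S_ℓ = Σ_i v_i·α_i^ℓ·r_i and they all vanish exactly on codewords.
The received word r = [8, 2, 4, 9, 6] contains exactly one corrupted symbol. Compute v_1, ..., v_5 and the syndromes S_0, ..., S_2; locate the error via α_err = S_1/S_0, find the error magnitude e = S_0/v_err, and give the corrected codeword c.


S = (9, 6, 4), error at position 5, error magnitude e = 1, c = [8, 2, 4, 9, 5].

Step 1: column multipliers v_i = (∏_{j≠i}(α_i − α_j))^{−1} mod 11.
  i = 1 (α = 1): (1−4)(1−3)(1−6)(1−8) = (−3)·(−2)·(−5)·(−7) = 210 ≡ 1, so v_1 = 1^{−1} = 1 (mod 11).
  i = 2 (α = 4): (4−1)(4−3)(4−6)(4−8) = 3·1·(−2)·(−4) = 24 ≡ 2, so v_2 = 2^{−1} = 6 (mod 11).
  i = 3 (α = 3): (3−1)(3−4)(3−6)(3−8) = 2·(−1)·(−3)·(−5) = −30 ≡ 3, so v_3 = 3^{−1} = 4 (mod 11).
  i = 4 (α = 6): (6−1)(6−4)(6−3)(6−8) = 5·2·3·(−2) = −60 ≡ 6, so v_4 = 6^{−1} = 2 (mod 11).
  i = 5 (α = 8): (8−1)(8−4)(8−3)(8−6) = 7·4·5·2 = 280 ≡ 5, so v_5 = 5^{−1} = 9 (mod 11).
  v = [1, 6, 4, 2, 9].
Step 2: syndromes of r = [8, 2, 4, 9, 6] (all sums mod 11).
  S_0 = Σ v_i r_i = 1·8 + 6·2 + 4·4 + 2·9 + 9·6 = 108 ≡ 9.
  S_1 = Σ v_i α_i r_i = 1·1·8 + 6·4·2 + 4·3·4 + 2·6·9 + 9·8·6 = 644 ≡ 6.
  α_i^2 mod 11 = [1, 5, 9, 3, 9].
  S_2 = Σ v_i α_i^2 r_i = 1·1·8 + 6·5·2 + 4·9·4 + 2·3·9 + 9·9·6 = 752 ≡ 4.
  S = (9, 6, 4) ≠ 0, so r is not a codeword (an error is present).
Step 3: locate the error. For a single error e at position i, S_ℓ = v_i·e·α_i^ℓ, so α_err = S_1/S_0.
  S_0^{−1} = 9^{−1} = 5 (mod 11), so α_err = 6·5 = 30 ≡ 8 = α_5. Error position i = 5.
  Consistency check: S_2/S_1 = 4·2 = 8 ≡ 8 = α_err ✓ (single-error assumption holds).
Step 4: error magnitude e = S_0/v_5 = S_0·∏_{j≠5}(α_5 − α_j) = 9·5 = 45 ≡ 1 (mod 11).
Step 5: correct position 5: c_5 = r_5 − e = 6 − 1 ≡ 5 (mod 11). Hence c = [8, 2, 4, 9, 5].
  Check: interpolating c through the α_i gives m(x) = 10 + 9·x (degree < 2) with m(α_i) = c_i for every i, so c is indeed a codeword.


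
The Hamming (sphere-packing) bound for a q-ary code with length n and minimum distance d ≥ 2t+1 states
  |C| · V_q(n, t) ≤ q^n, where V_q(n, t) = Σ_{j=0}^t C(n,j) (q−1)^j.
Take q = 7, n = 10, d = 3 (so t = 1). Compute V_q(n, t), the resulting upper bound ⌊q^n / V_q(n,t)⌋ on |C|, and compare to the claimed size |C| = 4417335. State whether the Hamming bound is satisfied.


V_q(n, t) = 61, q^n = 282475249, Hamming bound = 4630741, |C| = 4417335 ≤ bound (satisfied).

Step 1: Compute V_q(n, t) = Σ_{j=0}^1 C(n, j) (q−1)^j.
  j = 0: C(10,0)·(6)^0 = 1·1 = 1.
  j = 1: C(10,1)·(6)^1 = 10·6 = 60.
  V_q(n, t) = 1 + 60 = 61.
Step 2: q^n = 7^10 = 282475249.
Step 3: Hamming bound ⌊q^n / V_q(n,t)⌋ = ⌊282475249/61⌋ = 4630741.
Step 4: Compare |C| = 4417335 to 4630741: satisfied.
The claimed |C| lies below the Hamming bound.


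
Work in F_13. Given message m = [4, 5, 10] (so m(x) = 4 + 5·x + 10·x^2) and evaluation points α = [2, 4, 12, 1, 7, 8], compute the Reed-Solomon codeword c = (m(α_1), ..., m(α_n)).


c = [2, 2, 9, 6, 9, 8]

Message polynomial: m(x) = 4 + 5·x + 10·x^2 (mod 13).
For each evaluation point α_i, compute m(α_i) mod 13:
  α_1 = 2: Horner steps 10 → 12 → 2, so m(2) = 2.
  α_2 = 4: Horner steps 10 → 6 → 2, so m(4) = 2.
  α_3 = 12: Horner steps 10 → 8 → 9, so m(12) = 9.
  α_4 = 1: Horner steps 10 → 2 → 6, so m(1) = 6.
  α_5 = 7: Horner steps 10 → 10 → 9, so m(7) = 9.
  α_6 = 8: Horner steps 10 → 7 → 8, so m(8) = 8.
Codeword c = [2, 2, 9, 6, 9, 8] ∈ F_13^6.


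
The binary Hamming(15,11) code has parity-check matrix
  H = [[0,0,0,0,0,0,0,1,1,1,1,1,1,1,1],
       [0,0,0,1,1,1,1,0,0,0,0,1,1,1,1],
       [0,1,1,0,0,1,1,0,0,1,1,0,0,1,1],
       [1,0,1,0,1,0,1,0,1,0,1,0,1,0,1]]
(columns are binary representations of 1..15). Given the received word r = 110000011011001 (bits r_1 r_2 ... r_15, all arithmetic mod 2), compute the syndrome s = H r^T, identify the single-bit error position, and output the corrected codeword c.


s = (1, 0, 1, 0)^T, error position = 10, corrected codeword c = 110000011111001

Compute s = H r^T mod 2 one row at a time:
  s_1 = 1 + 1 + 0 + 1 + 1 + 0 + 0 + 1 = 5 ≡ 1 (mod 2).
  s_2 = 0 + 0 + 0 + 0 + 1 + 0 + 0 + 1 = 2 ≡ 0 (mod 2).
  s_3 = 1 + 0 + 0 + 0 + 0 + 1 + 0 + 1 = 3 ≡ 1 (mod 2).
  s_4 = 1 + 0 + 0 + 0 + 1 + 1 + 0 + 1 = 4 ≡ 0 (mod 2).
s = (1, 0, 1, 0)^T — this equals column 10 of H (binary 1010), so error is at position 10.
Correct: flip bit 10 of r = 110000011011001 to get c = 110000011111001.


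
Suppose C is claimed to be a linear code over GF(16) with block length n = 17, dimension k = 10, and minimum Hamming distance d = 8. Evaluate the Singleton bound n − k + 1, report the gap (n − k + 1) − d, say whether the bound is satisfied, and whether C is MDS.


Singleton RHS = n − k + 1 = 8, slack = 0, bound satisfied, MDS.

Singleton bound: d ≤ n − k + 1.
Here n = 17, k = 10, so n − k + 1 = 8.
Given d = 8, check d ≤ 8: YES.
Slack = (n − k + 1) − d = 0.
The code is MDS (slack = 0).
Description: the claimed parameters are [17, 10, 8]_16; such a code would be MDS (meets Singleton bound).


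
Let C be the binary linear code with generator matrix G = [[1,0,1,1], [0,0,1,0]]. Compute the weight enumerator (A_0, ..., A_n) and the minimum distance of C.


Weight distribution: A_0 = 1, A_1 = 1, A_2 = 1, A_3 = 1. Minimum distance d = 1.

Enumerate all 2^2 = 4 messages m ∈ F_2^2.
For each, compute codeword c = mG in F_2^4, then tally its weight.
  m = 00 → c = 0000, weight = 0.
  m = 10 → c = 1011, weight = 3.
  m = 01 → c = 0010, weight = 1.
  m = 11 → c = 1001, weight = 2.
Tally weights:
  weight 0: 1 codewords.
  weight 1: 1 codewords.
  weight 2: 1 codewords.
  weight 3: 1 codewords.
Minimum distance d = smallest w > 0 with A_w > 0 = 1.
Sanity: Σ A_w = 4 = 2^2 = 4 ✓.


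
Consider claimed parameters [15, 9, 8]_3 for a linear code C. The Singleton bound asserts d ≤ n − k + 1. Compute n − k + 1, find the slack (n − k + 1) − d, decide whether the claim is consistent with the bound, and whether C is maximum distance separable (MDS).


Singleton RHS = n − k + 1 = 7, slack = -1, bound violated (no such code; not MDS).

Singleton bound: d ≤ n − k + 1.
Here n = 15, k = 9, so n − k + 1 = 7.
Given d = 8, check d ≤ 7: NO.
Slack = (n − k + 1) − d = -1.
The slack is negative: d = 8 exceeds n − k + 1 = 7 by 1, so the Singleton bound is violated and no linear [15, 9, 8]_3 code can exist. In particular it is not MDS (MDS requires d = n − k + 1 exactly).
Description: the claimed parameters are [15, 9, 8]_3; such a code would be impossible (violates the Singleton bound).


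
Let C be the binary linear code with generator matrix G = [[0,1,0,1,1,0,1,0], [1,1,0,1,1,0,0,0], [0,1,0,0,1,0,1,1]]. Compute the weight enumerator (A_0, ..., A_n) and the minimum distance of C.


Weight distribution: A_0 = 1, A_2 = 2, A_4 = 5. Minimum distance d = 2.

Enumerate all 2^3 = 8 messages m ∈ F_2^3.
For each, compute codeword c = mG in F_2^8, then tally its weight.
  m = 000 → c = 00000000, weight = 0.
  m = 100 → c = 01011010, weight = 4.
  m = 010 → c = 11011000, weight = 4.
  m = 110 → c = 10000010, weight = 2.
  m = 001 → c = 01001011, weight = 4.
  m = 101 → c = 00010001, weight = 2.
  m = 011 → c = 10010011, weight = 4.
  m = 111 → c = 11001001, weight = 4.
Tally weights:
  weight 0: 1 codewords.
  weight 2: 2 codewords.
  weight 4: 5 codewords.
Minimum distance d = smallest w > 0 with A_w > 0 = 2.
Sanity: Σ A_w = 8 = 2^3 = 8 ✓.
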